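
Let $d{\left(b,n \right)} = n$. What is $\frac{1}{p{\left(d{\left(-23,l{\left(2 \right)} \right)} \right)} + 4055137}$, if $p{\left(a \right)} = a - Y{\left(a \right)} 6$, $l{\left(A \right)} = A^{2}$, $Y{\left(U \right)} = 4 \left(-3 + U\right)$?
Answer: $\frac{1}{4055117} \approx 2.466 \cdot 10^{-7}$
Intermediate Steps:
$Y{\left(U \right)} = -12 + 4 U$
$p{\left(a \right)} = 72 - 23 a$ ($p{\left(a \right)} = a - \left(-12 + 4 a\right) 6 = a - \left(-72 + 24 a\right) = 72 - 23 a$)
$\frac{1}{p{\left(d{\left(-23,l{\left(2 \right)} \right)} \right)} + 4055137} = \frac{1}{\left(72 - 23 \cdot 2^{2}\right) + 4055137} = \frac{1}{\left(72 - 92\right) + 4055137} = \frac{1}{-20 + 4055137} = \frac{1}{4055117}$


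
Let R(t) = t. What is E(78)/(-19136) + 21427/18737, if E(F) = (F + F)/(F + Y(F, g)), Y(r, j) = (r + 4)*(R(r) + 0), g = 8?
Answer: 17016104751/14879876128 ≈ 1.1436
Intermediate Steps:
Y(r, j) = r*(4 + r) (Y(r, j) = (r + 4)*(r + 0) = (4 + r)*r = r*(4 + r))
E(F) = 2*F/(F + F*(4 + F)) (E(F) = (F + F)/(F + F*(4 + F)) = (2*F)/(F + F*(4 + F)) = 2*F/(F + F*(4 + F)))
E(78)/(-19136) + 21427/18737 = (2/(5 + 78))/(-19136) + 21427/18737 = (2/83)*(-1/19136) + 21427*(1/18737) = (2*(1/83))*(-1/19136) + 21427/18737 = (2/83)*(-1/19136) + 21427/18737 = -1/794144 + 21427/18737 = 17016104751/14879876128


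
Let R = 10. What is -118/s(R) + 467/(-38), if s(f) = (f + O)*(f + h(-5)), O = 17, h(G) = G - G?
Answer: -65287/5130 ≈ -12.727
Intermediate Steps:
h(G) = 0
s(f) = f*(17 + f) (s(f) = (f + 17)*(f + 0) = (17 + f)*f = f*(17 + f))
-118/s(R) + 467/(-38) = -118*1/(10*(17 + 10)) + 467/(-38) = -118/(10*27) + 467*(-1/38) = -118/270 - 467/38 = -118*1/270 - 467/38 = -59/135 - 467/38 = -65287/5130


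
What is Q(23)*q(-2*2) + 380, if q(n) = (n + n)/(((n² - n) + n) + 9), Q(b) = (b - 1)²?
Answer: 5628/25 ≈ 225.12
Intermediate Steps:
Q(b) = (-1 + b)²
q(n) = 2*n/(9 + n²) (q(n) = (2*n)/(n² + 9) = (2*n)/(9 + n²) = 2*n/(9 + n²))
Q(23)*q(-2*2) + 380 = (-1 + 23)²*(2*(-2*2)/(9 + (-2*2)²)) + 380 = 22²*(2*(-4)/(9 + (-4)²)) + 380 = 484*(2*(-4)/(9 + 16)) + 380 = 484*(2*(-4)/25) + 380 = 484*(2*(-4)*(1/25)) + 380 = 484*(-8/25) + 380 = -3872/25 + 380 = 5628/25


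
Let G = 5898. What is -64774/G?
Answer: -32387/2949 ≈ -10.982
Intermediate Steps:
-64774/G = -64774/5898 = -64774*1/5898 = -32387/2949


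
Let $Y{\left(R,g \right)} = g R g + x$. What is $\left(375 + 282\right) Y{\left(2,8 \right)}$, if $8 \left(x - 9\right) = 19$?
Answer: $\frac{732555}{8} \approx 91569.0$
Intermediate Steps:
$x = \frac{91}{8}$ ($x = 9 + \frac{1}{8} \cdot 19 = 9 + \frac{19}{8} = \frac{91}{8} \approx 11.375$)
$Y{\left(R,g \right)} = \frac{91}{8} + R g^{2}$ ($Y{\left(R,g \right)} = g R g + \frac{91}{8} = R g g + \frac{91}{8} = R g^{2} + \frac{91}{8} = \frac{91}{8} + R g^{2}$)
$\left(375 + 282\right) Y{\left(2,8 \right)} = \left(375 + 282\right) \left(\frac{91}{8} + 2 \cdot 8^{2}\right) = 657 \left(\frac{91}{8} + 2 \cdot 64\right) = 657 \left(\frac{91}{8} + 128\right) = 657 \cdot \frac{1115}{8} = \frac{732555}{8}$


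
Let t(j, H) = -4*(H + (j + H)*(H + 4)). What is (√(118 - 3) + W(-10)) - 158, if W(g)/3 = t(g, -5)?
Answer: -278 + √115 ≈ -267.28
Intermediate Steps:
t(j, H) = -4*H - 4*(4 + H)*(H + j) (t(j, H) = -4*(H + (H + j)*(4 + H)) = -4*(H + (4 + H)*(H + j)) = -4*H - 4*(4 + H)*(H + j))
W(g) = 12*g (W(g) = 3*(-20*(-5) - 16*g - 4*(-5)² - 4*(-5)*g) = 3*(100 - 16*g - 4*25 + 20*g) = 3*(100 - 16*g - 100 + 20*g) = 3*(4*g) = 12*g)
(√(118 - 3) + W(-10)) - 158 = (√(118 - 3) + 12*(-10)) - 158 = (√115 - 120) - 158 = (-120 + √115) - 158 = -278 + √115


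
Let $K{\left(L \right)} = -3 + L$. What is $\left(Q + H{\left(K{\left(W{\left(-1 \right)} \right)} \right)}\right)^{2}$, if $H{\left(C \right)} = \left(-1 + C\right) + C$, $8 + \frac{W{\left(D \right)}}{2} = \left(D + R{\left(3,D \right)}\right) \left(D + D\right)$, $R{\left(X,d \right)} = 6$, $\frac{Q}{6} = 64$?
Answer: $93025$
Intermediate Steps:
$Q = 384$ ($Q = 6 \cdot 64 = 384$)
$W{\left(D \right)} = -16 + 4 D \left(6 + D\right)$ ($W{\left(D \right)} = -16 + 2 \left(D + 6\right) \left(D + D\right) = -16 + 2 \left(6 + D\right) 2 D = -16 + 2 \cdot 2 D \left(6 + D\right) = -16 + 4 D \left(6 + D\right)$)
$H{\left(C \right)} = -1 + 2 C$
$\left(Q + H{\left(K{\left(W{\left(-1 \right)} \right)} \right)}\right)^{2} = \left(384 + \left(-1 + 2 \left(-3 + \left(-16 + 4 \left(-1\right)^{2} + 24 \left(-1\right)\right)\right)\right)\right)^{2} = \left(384 + \left(-1 + 2 \left(-3 - 36\right)\right)\right)^{2} = \left(384 + \left(-1 + 2 \left(-39\right)\right)\right)^{2} = \left(384 - 79\right)^{2} = 305^{2} = 93025$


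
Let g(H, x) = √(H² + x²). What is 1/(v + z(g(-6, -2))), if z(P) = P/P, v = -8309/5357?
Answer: -5357/2952 ≈ -1.8147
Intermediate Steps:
v = -8309/5357 (v = -8309*1/5357 = -8309/5357 ≈ -1.5511)
z(P) = 1
1/(v + z(g(-6, -2))) = 1/(-8309/5357 + 1) = 1/(-2952/5357) = -5357/2952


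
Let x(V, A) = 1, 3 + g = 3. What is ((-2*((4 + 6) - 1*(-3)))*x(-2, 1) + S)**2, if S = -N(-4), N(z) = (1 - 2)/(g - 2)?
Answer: 2809/4 ≈ 702.25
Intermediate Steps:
g = 0 (g = -3 + 3 = 0)
N(z) = 1/2 (N(z) = (1 - 2)/(0 - 2) = -1/(-2) = -1*(-1/2) = 1/2)
S = -1/2 (S = -1*1/2 = -1/2 ≈ -0.50000)
((-2*((4 + 6) - 1*(-3)))*x(-2, 1) + S)**2 = (-2*((4 + 6) - 1*(-3))*1 - 1/2)**2 = (-2*(10 + 3)*1 - 1/2)**2 = (-2*13*1 - 1/2)**2 = (-26*1 - 1/2)**2 = (-26 - 1/2)**2 = (-53/2)**2 = 2809/4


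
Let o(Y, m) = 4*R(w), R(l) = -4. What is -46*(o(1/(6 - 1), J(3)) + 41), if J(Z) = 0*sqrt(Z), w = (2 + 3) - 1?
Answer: -1150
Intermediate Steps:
w = 4 (w = 5 - 1 = 4)
J(Z) = 0
o(Y, m) = -16 (o(Y, m) = 4*(-4) = -16)
-46*(o(1/(6 - 1), J(3)) + 41) = -46*(-16 + 41) = -46*25 = -1150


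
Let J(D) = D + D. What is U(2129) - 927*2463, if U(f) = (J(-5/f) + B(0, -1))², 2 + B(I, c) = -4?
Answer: -10348767033185/4532641 ≈ -2.2832e+6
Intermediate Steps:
B(I, c) = -6 (B(I, c) = -2 - 4 = -6)
J(D) = 2*D
U(f) = (-6 - 10/f)² (U(f) = (2*(-5/f) - 6)² = (-10/f - 6)² = (-6 - 10/f)²)
U(2129) - 927*2463 = 4*(5 + 3*2129)²/2129² - 927*2463 = 4*(1/4532641)*(5 + 6387)² - 2283201 = 4*(1/4532641)*6392² - 2283201 = 4*(1/4532641)*40857664 - 2283201 = 163430656/4532641 - 2283201 = -10348767033185/4532641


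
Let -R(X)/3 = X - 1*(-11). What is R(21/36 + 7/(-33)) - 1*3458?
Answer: -153653/44 ≈ -3492.1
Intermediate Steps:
R(X) = -33 - 3*X (R(X) = -3*(X - 1*(-11)) = -3*(X + 11) = -3*(11 + X) = -33 - 3*X)
R(21/36 + 7/(-33)) - 1*3458 = (-33 - 3*(21/36 + 7/(-33))) - 1*3458 = (-33 - 3*(21*(1/36) + 7*(-1/33))) - 3458 = (-33 - 3*(7/12 - 7/33)) - 3458 = (-33 - 3*49/132) - 3458 = (-33 - 49/44) - 3458 = -1501/44 - 3458 = -153653/44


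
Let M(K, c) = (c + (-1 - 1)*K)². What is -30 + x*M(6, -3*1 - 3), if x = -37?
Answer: -12018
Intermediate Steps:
M(K, c) = (c - 2*K)²
-30 + x*M(6, -3*1 - 3) = -30 - 37*(-(-3*1 - 3) + 2*6)² = -30 - 37*(-(-3 - 3) + 12)² = -30 - 37*(-1*(-6) + 12)² = -30 - 37*(6 + 12)² = -30 - 37*18² = -30 - 37*324 = -30 - 11988 = -12018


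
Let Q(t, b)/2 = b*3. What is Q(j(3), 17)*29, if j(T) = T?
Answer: 2958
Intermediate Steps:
Q(t, b) = 6*b (Q(t, b) = 2*(b*3) = 2*(3*b) = 6*b)
Q(j(3), 17)*29 = (6*17)*29 = 102*29 = 2958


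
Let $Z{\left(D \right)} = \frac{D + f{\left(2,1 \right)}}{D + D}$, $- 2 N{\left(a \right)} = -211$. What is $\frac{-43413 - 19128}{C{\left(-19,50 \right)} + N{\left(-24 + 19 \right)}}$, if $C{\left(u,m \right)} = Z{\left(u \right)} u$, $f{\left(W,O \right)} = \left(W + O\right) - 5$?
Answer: $- \frac{62541}{95} \approx -658.33$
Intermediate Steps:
$N{\left(a \right)} = \frac{211}{2}$ ($N{\left(a \right)} = \left(- \frac{1}{2}\right) \left(-211\right) = \frac{211}{2}$)
$f{\left(W,O \right)} = -5 + O + W$ ($f{\left(W,O \right)} = \left(O + W\right) - 5 = -5 + O + W$)
$Z{\left(D \right)} = \frac{-2 + D}{2 D}$ ($Z{\left(D \right)} = \frac{D + \left(-5 + 1 + 2\right)}{D + D} = \frac{D - 2}{2 D} = \left(-2 + D\right) \frac{1}{2 D} = \frac{-2 + D}{2 D}$)
$C{\left(u,m \right)} = -1 + \frac{u}{2}$ ($C{\left(u,m \right)} = \frac{-2 + u}{2 u} u = -1 + \frac{u}{2}$)
$\frac{-43413 - 19128}{C{\left(-19,50 \right)} + N{\left(-24 + 19 \right)}} = \frac{-43413 - 19128}{\left(-1 + \frac{1}{2} \left(-19\right)\right) + \frac{211}{2}} = - \frac{62541}{\left(-1 - \frac{19}{2}\right) + \frac{211}{2}} = - \frac{62541}{- \frac{21}{2} + \frac{211}{2}} = - \frac{62541}{95}$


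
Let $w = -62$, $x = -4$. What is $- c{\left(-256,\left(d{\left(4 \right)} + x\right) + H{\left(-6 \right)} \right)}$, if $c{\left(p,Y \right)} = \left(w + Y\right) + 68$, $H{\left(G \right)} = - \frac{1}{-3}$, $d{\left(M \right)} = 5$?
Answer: $- \frac{22}{3} \approx -7.3333$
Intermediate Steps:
$H{\left(G \right)} = \frac{1}{3}$ ($H{\left(G \right)} = \left(-1\right) \left(- \frac{1}{3}\right) = \frac{1}{3}$)
$c{\left(p,Y \right)} = 6 + Y$ ($c{\left(p,Y \right)} = \left(-62 + Y\right) + 68 = 6 + Y$)
$- c{\left(-256,\left(d{\left(4 \right)} + x\right) + H{\left(-6 \right)} \right)} = - (6 + \left(\left(5 - 4\right) + \frac{1}{3}\right)) = - (6 + \left(1 + \frac{1}{3}\right)) = - (6 + \frac{4}{3}) = \left(-1\right) \frac{22}{3} = - \frac{22}{3}$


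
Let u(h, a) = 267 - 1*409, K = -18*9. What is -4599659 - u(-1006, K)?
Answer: -4599517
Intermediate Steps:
K = -162
u(h, a) = -142 (u(h, a) = 267 - 409 = -142)
-4599659 - u(-1006, K) = -4599659 - 1*(-142) = -4599659 + 142 = -4599517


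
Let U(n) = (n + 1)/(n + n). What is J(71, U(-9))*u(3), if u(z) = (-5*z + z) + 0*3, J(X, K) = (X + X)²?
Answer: -241968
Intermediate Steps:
U(n) = (1 + n)/(2*n) (U(n) = (1 + n)/((2*n)) = (1 + n)*(1/(2*n)) = (1 + n)/(2*n))
J(X, K) = 4*X² (J(X, K) = (2*X)² = 4*X²)
u(z) = -4*z (u(z) = -4*z + 0 = -4*z)
J(71, U(-9))*u(3) = (4*71²)*(-4*3) = (4*5041)*(-12) = 20164*(-12) = -241968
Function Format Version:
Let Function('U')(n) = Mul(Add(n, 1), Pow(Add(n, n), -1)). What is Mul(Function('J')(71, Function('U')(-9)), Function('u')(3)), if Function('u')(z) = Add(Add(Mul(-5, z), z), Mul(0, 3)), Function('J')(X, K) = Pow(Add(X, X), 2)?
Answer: -241968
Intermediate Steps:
Function('U')(n) = Mul(Rational(1, 2), Pow(n, -1), Add(1, n)) (Function('U')(n) = Mul(Add(1, n), Pow(Mul(2, n), -1)) = Mul(Add(1, n), Mul(Rational(1, 2), Pow(n, -1))) = Mul(Rational(1, 2), Pow(n, -1), Add(1, n)))
Function('J')(X, K) = Mul(4, Pow(X, 2)) (Function('J')(X, K) = Pow(Mul(2, X), 2) = Mul(4, Pow(X, 2)))
Function('u')(z) = Mul(-4, z) (Function('u')(z) = Add(Mul(-4, z), 0) = Mul(-4, z))
Mul(Function('J')(71, Function('U')(-9)), Function('u')(3)) = Mul(Mul(4, Pow(71, 2)), Mul(-4, 3)) = Mul(Mul(4, 5041), -12) = Mul(20164, -12) = -241968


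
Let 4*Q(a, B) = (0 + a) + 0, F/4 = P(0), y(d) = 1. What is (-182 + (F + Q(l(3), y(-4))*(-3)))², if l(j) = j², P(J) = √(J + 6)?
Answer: 571561/16 - 1510*√6 ≈ 32024.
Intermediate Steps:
P(J) = √(6 + J)
F = 4*√6 (F = 4*√(6 + 0) = 4*√6 ≈ 9.7980)
Q(a, B) = a/4 (Q(a, B) = ((0 + a) + 0)/4 = (a + 0)/4 = a/4)
(-182 + (F + Q(l(3), y(-4))*(-3)))² = (-182 + (4*√6 + ((¼)*3²)*(-3)))² = (-182 + (4*√6 + ((¼)*9)*(-3)))² = (-182 + (4*√6 + (9/4)*(-3)))² = (-182 + (4*√6 - 27/4))² = (-182 + (-27/4 + 4*√6))² = (-755/4 + 4*√6)²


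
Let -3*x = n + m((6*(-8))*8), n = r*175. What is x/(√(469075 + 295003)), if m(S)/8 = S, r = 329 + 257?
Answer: -49739*√764078/1146117 ≈ -37.935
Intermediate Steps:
r = 586
m(S) = 8*S
n = 102550 (n = 586*175 = 102550)
x = -99478/3 (x = -(102550 + 8*((6*(-8))*8))/3 = -(102550 + 8*(-48*8))/3 = -(102550 + 8*(-384))/3 = -(102550 - 3072)/3 = -⅓*99478 = -99478/3 ≈ -33159.)
x/(√(469075 + 295003)) = -99478/(3*√(469075 + 295003)) = -99478*√764078/764078/3 = -49739*√764078/1146117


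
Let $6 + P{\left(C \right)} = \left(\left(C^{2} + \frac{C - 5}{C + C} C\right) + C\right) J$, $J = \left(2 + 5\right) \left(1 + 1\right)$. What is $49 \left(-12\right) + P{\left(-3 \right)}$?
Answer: $-566$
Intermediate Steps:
$J = 14$ ($J = 7 \cdot 2 = 14$)
$P{\left(C \right)} = -41 + 14 C^{2} + 21 C$ ($P{\left(C \right)} = -6 + \left(\left(C^{2} + \frac{C - 5}{C + C} C\right) + C\right) 14 = -6 + \left(\left(C^{2} + \frac{-5 + C}{2 C} C\right) + C\right) 14 = -6 + \left(\left(C^{2} + \left(- \frac{5}{2} + \frac{C}{2}\right)\right) + C\right) 14 = -6 + \left(\left(- \frac{5}{2} + C^{2} + \frac{C}{2}\right) + C\right) 14 = -6 + \left(- \frac{5}{2} + C^{2} + \frac{3 C}{2}\right) 14 = -6 + \left(-35 + 14 C^{2} + 21 C\right) = -41 + 14 C^{2} + 21 C$)
$49 \left(-12\right) + P{\left(-3 \right)} = 49 \left(-12\right) + \left(-41 + 14 \left(-3\right)^{2} + 21 \left(-3\right)\right) = -588 - -22 = -588 + 22 = -566$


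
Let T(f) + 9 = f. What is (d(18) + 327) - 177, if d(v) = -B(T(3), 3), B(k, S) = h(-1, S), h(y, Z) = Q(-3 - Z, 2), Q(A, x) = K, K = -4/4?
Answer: 151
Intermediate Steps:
K = -1 (K = -4*1/4 = -1)
Q(A, x) = -1
h(y, Z) = -1
T(f) = -9 + f
B(k, S) = -1
d(v) = 1 (d(v) = -1*(-1) = 1)
(d(18) + 327) - 177 = (1 + 327) - 177 = 328 - 177 = 151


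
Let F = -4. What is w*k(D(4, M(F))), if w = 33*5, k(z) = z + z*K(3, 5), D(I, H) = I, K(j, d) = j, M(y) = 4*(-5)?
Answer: 2640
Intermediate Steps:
M(y) = -20
k(z) = 4*z (k(z) = z + z*3 = z + 3*z = 4*z)
w = 165
w*k(D(4, M(F))) = 165*(4*4) = 165*16 = 2640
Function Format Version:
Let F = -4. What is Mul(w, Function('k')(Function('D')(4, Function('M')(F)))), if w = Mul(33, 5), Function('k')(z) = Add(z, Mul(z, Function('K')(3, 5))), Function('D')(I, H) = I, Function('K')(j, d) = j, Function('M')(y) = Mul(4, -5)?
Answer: 2640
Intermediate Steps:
Function('M')(y) = -20
Function('k')(z) = Mul(4, z) (Function('k')(z) = Add(z, Mul(z, 3)) = Add(z, Mul(3, z)) = Mul(4, z))
w = 165
Mul(w, Function('k')(Function('D')(4, Function('M')(F)))) = Mul(165, Mul(4, 4)) = Mul(165, 16) = 2640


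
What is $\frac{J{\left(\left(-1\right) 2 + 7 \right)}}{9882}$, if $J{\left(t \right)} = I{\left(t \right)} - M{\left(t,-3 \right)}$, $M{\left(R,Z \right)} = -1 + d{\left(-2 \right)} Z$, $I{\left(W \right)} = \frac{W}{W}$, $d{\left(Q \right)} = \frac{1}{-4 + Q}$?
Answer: $\frac{1}{6588} \approx 0.00015179$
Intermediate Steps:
$I{\left(W \right)} = 1$
$M{\left(R,Z \right)} = -1 - \frac{Z}{6}$ ($M{\left(R,Z \right)} = -1 + \frac{Z}{-4 - 2} = -1 + \frac{Z}{-6} = -1 - \frac{Z}{6}$)
$J{\left(t \right)} = \frac{3}{2}$ ($J{\left(t \right)} = 1 - \left(-1 - - \frac{1}{2}\right) = 1 - \left(-1 + \frac{1}{2}\right) = 1 - - \frac{1}{2} = 1 + \frac{1}{2} = \frac{3}{2}$)
$\frac{J{\left(\left(-1\right) 2 + 7 \right)}}{9882} = \frac{3}{2 \cdot 9882} = \frac{3}{2} \cdot \frac{1}{9882} = \frac{1}{6588}$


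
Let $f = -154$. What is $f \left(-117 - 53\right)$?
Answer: $26180$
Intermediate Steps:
$f \left(-117 - 53\right) = - 154 \left(-117 - 53\right) = \left(-154\right) \left(-170\right) = 26180$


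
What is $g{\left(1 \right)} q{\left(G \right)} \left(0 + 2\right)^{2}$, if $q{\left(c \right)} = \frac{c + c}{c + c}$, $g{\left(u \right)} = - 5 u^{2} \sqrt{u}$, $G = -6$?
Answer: $-20$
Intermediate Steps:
$g{\left(u \right)} = - 5 u^{\frac{5}{2}}$
$q{\left(c \right)} = 1$ ($q{\left(c \right)} = \frac{2 c}{2 c} = 2 c \frac{1}{2 c} = 1$)
$g{\left(1 \right)} q{\left(G \right)} \left(0 + 2\right)^{2} = - 5 \cdot 1^{\frac{5}{2}} \cdot 1 \left(0 + 2\right)^{2} = \left(-5\right) 1 \cdot 1 \cdot 2^{2} = \left(-5\right) 1 \cdot 4 = \left(-5\right) 4 = -20$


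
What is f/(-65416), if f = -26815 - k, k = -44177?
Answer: -8681/32708 ≈ -0.26541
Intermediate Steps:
f = 17362 (f = -26815 - 1*(-44177) = -26815 + 44177 = 17362)
f/(-65416) = 17362/(-65416) = 17362*(-1/65416) = -8681/32708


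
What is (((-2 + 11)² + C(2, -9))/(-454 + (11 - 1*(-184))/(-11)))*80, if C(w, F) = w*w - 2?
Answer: -73040/5189 ≈ -14.076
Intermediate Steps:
C(w, F) = -2 + w² (C(w, F) = w² - 2 = -2 + w²)
(((-2 + 11)² + C(2, -9))/(-454 + (11 - 1*(-184))/(-11)))*80 = (((-2 + 11)² + (-2 + 2²))/(-454 + (11 - 1*(-184))/(-11)))*80 = ((9² + (-2 + 4))/(-454 + (11 + 184)*(-1/11)))*80 = ((81 + 2)/(-454 + 195*(-1/11)))*80 = (83/(-454 - 195/11))*80 = (83/(-5189/11))*80 = (83*(-11/5189))*80 = -913/5189*80 = -73040/5189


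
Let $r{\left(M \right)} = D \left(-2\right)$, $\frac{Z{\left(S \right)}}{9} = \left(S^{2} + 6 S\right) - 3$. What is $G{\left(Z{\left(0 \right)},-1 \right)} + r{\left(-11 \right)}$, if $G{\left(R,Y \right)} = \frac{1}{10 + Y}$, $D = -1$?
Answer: $\frac{19}{9} \approx 2.1111$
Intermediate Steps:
$Z{\left(S \right)} = -27 + 9 S^{2} + 54 S$ ($Z{\left(S \right)} = 9 \left(\left(S^{2} + 6 S\right) - 3\right) = 9 \left(-3 + S^{2} + 6 S\right) = -27 + 9 S^{2} + 54 S$)
$r{\left(M \right)} = 2$ ($r{\left(M \right)} = \left(-1\right) \left(-2\right) = 2$)
$G{\left(Z{\left(0 \right)},-1 \right)} + r{\left(-11 \right)} = \frac{1}{10 - 1} + 2 = \frac{1}{9} + 2 = \frac{19}{9}$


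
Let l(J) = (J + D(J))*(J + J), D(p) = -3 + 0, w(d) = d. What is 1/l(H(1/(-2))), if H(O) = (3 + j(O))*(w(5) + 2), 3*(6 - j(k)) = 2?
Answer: 9/58100 ≈ 0.00015491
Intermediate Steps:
D(p) = -3
j(k) = 16/3 (j(k) = 6 - ⅓*2 = 6 - ⅔ = 16/3)
H(O) = 175/3 (H(O) = (3 + 16/3)*(5 + 2) = (25/3)*7 = 175/3)
l(J) = 2*J*(-3 + J) (l(J) = (J - 3)*(J + J) = (-3 + J)*(2*J) = 2*J*(-3 + J))
1/l(H(1/(-2))) = 1/(2*(175/3)*(-3 + 175/3)) = 1/(2*(175/3)*(166/3)) = 1/(58100/9) = 9/58100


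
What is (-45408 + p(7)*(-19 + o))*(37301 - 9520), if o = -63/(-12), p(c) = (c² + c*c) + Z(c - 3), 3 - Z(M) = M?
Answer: -5194130227/4 ≈ -1.2985e+9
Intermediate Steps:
Z(M) = 3 - M
p(c) = 6 - c + 2*c² (p(c) = (c² + c*c) + (3 - (c - 3)) = (c² + c²) + (3 - (-3 + c)) = 2*c² + (3 + (3 - c)) = 2*c² + (6 - c) = 6 - c + 2*c²)
o = 21/4 (o = -63*(-1/12) = 21/4 ≈ 5.2500)
(-45408 + p(7)*(-19 + o))*(37301 - 9520) = (-45408 + (6 - 1*7 + 2*7²)*(-19 + 21/4))*(37301 - 9520) = (-45408 + (6 - 7 + 2*49)*(-55/4))*27781 = (-45408 + (6 - 7 + 98)*(-55/4))*27781 = (-45408 + 97*(-55/4))*27781 = (-45408 - 5335/4)*27781 = -186967/4*27781 = -5194130227/4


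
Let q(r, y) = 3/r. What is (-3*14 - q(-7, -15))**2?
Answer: 84681/49 ≈ 1728.2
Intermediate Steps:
(-3*14 - q(-7, -15))**2 = (-3*14 - 3/(-7))**2 = (-42 - 3*(-1)/7)**2 = (-42 - 1*(-3/7))**2 = (-42 + 3/7)**2 = (-291/7)**2 = 84681/49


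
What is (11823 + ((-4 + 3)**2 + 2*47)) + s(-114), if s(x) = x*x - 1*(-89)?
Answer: 25003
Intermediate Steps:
s(x) = 89 + x**2 (s(x) = x**2 + 89 = 89 + x**2)
(11823 + ((-4 + 3)**2 + 2*47)) + s(-114) = (11823 + ((-4 + 3)**2 + 2*47)) + (89 + (-114)**2) = (11823 + ((-1)**2 + 94)) + (89 + 12996) = (11823 + (1 + 94)) + 13085 = (11823 + 95) + 13085 = 11918 + 13085 = 25003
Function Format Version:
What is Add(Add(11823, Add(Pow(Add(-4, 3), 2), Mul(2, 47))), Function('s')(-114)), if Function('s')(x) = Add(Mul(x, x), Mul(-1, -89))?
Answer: 25003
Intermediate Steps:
Function('s')(x) = Add(89, Pow(x, 2)) (Function('s')(x) = Add(Pow(x, 2), 89) = Add(89, Pow(x, 2)))
Add(Add(11823, Add(Pow(Add(-4, 3), 2), Mul(2, 47))), Function('s')(-114)) = Add(Add(11823, Add(Pow(Add(-4, 3), 2), Mul(2, 47))), Add(89, Pow(-114, 2))) = Add(Add(11823, Add(Pow(-1, 2), 94)), Add(89, 12996)) = Add(Add(11823, Add(1, 94)), 13085) = Add(Add(11823, 95), 13085) = Add(11918, 13085) = 25003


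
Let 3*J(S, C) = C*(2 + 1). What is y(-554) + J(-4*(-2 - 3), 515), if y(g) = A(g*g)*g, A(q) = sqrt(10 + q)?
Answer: 515 - 554*sqrt(306926) ≈ -3.0641e+5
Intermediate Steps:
y(g) = g*sqrt(10 + g**2) (y(g) = sqrt(10 + g*g)*g = sqrt(10 + g**2)*g = g*sqrt(10 + g**2))
J(S, C) = C (J(S, C) = (C*(2 + 1))/3 = (C*3)/3 = (3*C)/3 = C)
y(-554) + J(-4*(-2 - 3), 515) = -554*sqrt(10 + (-554)**2) + 515 = -554*sqrt(10 + 306916) + 515 = -554*sqrt(306926) + 515 = 515 - 554*sqrt(306926)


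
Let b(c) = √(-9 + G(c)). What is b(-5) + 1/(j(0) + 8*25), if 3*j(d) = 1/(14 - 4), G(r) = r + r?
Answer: 30/6001 + I*√19 ≈ 0.0049992 + 4.3589*I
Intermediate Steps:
G(r) = 2*r
j(d) = 1/30 (j(d) = 1/(3*(14 - 4)) = (⅓)/10 = (⅓)*(⅒) = 1/30)
b(c) = √(-9 + 2*c)
b(-5) + 1/(j(0) + 8*25) = √(-9 + 2*(-5)) + 1/(1/30 + 8*25) = √(-9 - 10) + 1/(1/30 + 200) = √(-19) + 1/(6001/30) = I*√19 + 30/6001 = 30/6001 + I*√19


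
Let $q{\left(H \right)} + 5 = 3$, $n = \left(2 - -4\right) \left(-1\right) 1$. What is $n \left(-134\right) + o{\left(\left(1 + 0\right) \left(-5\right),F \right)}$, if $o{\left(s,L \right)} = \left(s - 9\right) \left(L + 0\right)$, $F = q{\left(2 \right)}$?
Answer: $832$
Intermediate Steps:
$n = -6$ ($n = \left(2 + 4\right) \left(-1\right) 1 = 6 \left(-1\right) 1 = \left(-6\right) 1 = -6$)
$q{\left(H \right)} = -2$ ($q{\left(H \right)} = -5 + 3 = -2$)
$F = -2$
$o{\left(s,L \right)} = L \left(-9 + s\right)$ ($o{\left(s,L \right)} = \left(-9 + s\right) L = L \left(-9 + s\right)$)
$n \left(-134\right) + o{\left(\left(1 + 0\right) \left(-5\right),F \right)} = \left(-6\right) \left(-134\right) - 2 \left(-9 + \left(1 + 0\right) \left(-5\right)\right) = 804 - 2 \left(-9 + 1 \left(-5\right)\right) = 804 - 2 \left(-9 - 5\right) = 804 - -28 = 804 + 28 = 832$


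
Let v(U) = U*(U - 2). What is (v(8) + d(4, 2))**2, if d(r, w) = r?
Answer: 2704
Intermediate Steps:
v(U) = U*(-2 + U)
(v(8) + d(4, 2))**2 = (8*(-2 + 8) + 4)**2 = (8*6 + 4)**2 = (48 + 4)**2 = 52**2 = 2704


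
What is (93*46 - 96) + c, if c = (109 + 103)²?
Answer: 49126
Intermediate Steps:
c = 44944 (c = 212² = 44944)
(93*46 - 96) + c = (93*46 - 96) + 44944 = (4278 - 96) + 44944 = 4182 + 44944 = 49126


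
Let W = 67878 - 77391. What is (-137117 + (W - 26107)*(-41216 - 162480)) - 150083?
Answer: 7255364320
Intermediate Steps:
W = -9513
(-137117 + (W - 26107)*(-41216 - 162480)) - 150083 = (-137117 + (-9513 - 26107)*(-41216 - 162480)) - 150083 = (-137117 - 35620*(-203696)) - 150083 = (-137117 + 7255651520) - 150083 = 7255514403 - 150083 = 7255364320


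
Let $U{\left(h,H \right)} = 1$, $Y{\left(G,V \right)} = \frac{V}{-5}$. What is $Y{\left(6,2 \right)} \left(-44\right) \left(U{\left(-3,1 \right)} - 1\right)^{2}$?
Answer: $0$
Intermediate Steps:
$Y{\left(G,V \right)} = - \frac{V}{5}$ ($Y{\left(G,V \right)} = V \left(- \frac{1}{5}\right) = - \frac{V}{5}$)
$Y{\left(6,2 \right)} \left(-44\right) \left(U{\left(-3,1 \right)} - 1\right)^{2} = \left(- \frac{1}{5}\right) 2 \left(-44\right) \left(1 - 1\right)^{2} = \left(- \frac{2}{5}\right) \left(-44\right) 0^{2} = \frac{88}{5} \cdot 0 = 0$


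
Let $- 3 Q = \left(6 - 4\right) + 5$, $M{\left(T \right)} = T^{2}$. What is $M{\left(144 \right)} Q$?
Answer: $-48384$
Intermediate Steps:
$Q = - \frac{7}{3}$ ($Q = - \frac{\left(6 - 4\right) + 5}{3} = - \frac{2 + 5}{3} = \left(- \frac{1}{3}\right) 7 = - \frac{7}{3} \approx -2.3333$)
$M{\left(144 \right)} Q = 144^{2} \left(- \frac{7}{3}\right) = 20736 \left(- \frac{7}{3}\right) = -48384$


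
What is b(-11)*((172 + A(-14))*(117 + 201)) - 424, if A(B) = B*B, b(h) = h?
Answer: -1287688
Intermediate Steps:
A(B) = B**2
b(-11)*((172 + A(-14))*(117 + 201)) - 424 = -11*(172 + (-14)**2)*(117 + 201) - 424 = -11*(172 + 196)*318 - 424 = -4048*318 - 424 = -11*117024 - 424 = -1287264 - 424 = -1287688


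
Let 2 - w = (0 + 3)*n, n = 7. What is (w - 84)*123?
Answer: -12669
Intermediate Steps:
w = -19 (w = 2 - (0 + 3)*7 = 2 - 3*7 = 2 - 1*21 = 2 - 21 = -19)
(w - 84)*123 = (-19 - 84)*123 = -103*123 = -12669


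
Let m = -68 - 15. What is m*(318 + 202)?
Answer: -43160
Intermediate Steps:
m = -83
m*(318 + 202) = -83*(318 + 202) = -83*520 = -43160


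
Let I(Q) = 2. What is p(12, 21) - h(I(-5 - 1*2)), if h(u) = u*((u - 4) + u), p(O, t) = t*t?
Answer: 441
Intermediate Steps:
p(O, t) = t²
h(u) = u*(-4 + 2*u) (h(u) = u*((-4 + u) + u) = u*(-4 + 2*u))
p(12, 21) - h(I(-5 - 1*2)) = 21² - 2*2*(-2 + 2) = 441 - 2*2*0 = 441 - 1*0 = 441 + 0 = 441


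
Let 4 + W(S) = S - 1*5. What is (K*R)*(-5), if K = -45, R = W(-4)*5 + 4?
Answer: -13725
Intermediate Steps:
W(S) = -9 + S (W(S) = -4 + (S - 1*5) = -4 + (S - 5) = -4 + (-5 + S) = -9 + S)
R = -61 (R = (-9 - 4)*5 + 4 = -13*5 + 4 = -65 + 4 = -61)
(K*R)*(-5) = -45*(-61)*(-5) = 2745*(-5) = -13725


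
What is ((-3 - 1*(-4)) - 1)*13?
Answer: 0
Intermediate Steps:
((-3 - 1*(-4)) - 1)*13 = ((-3 + 4) - 1)*13 = (1 - 1)*13 = 0*13 = 0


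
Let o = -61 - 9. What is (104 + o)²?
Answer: 1156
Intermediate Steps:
o = -70
(104 + o)² = (104 - 70)² = 34² = 1156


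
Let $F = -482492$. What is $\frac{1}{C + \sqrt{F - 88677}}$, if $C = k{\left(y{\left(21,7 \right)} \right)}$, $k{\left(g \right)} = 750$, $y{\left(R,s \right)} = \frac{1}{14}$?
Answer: $\frac{750}{1133669} - \frac{i \sqrt{571169}}{1133669} \approx 0.00066157 - 0.00066665 i$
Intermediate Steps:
$y{\left(R,s \right)} = \frac{1}{14}$
$C = 750$
$\frac{1}{C + \sqrt{F - 88677}} = \frac{1}{750 + \sqrt{-482492 - 88677}} = \frac{1}{750 + \sqrt{-571169}} = \frac{1}{750 + i \sqrt{571169}}$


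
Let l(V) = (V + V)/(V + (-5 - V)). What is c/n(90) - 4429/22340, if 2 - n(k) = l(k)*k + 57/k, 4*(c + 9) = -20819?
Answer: -3924935639/2172363940 ≈ -1.8068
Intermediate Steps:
c = -20855/4 (c = -9 + (1/4)*(-20819) = -9 - 20819/4 = -20855/4 ≈ -5213.8)
l(V) = -2*V/5 (l(V) = (2*V)/(-5) = (2*V)*(-1/5) = -2*V/5)
n(k) = 2 - 57/k + 2*k**2/5 (n(k) = 2 - ((-2*k/5)*k + 57/k) = 2 - (-2*k**2/5 + 57/k) = 2 - (57/k - 2*k**2/5) = 2 + (-57/k + 2*k**2/5) = 2 - 57/k + 2*k**2/5)
c/n(90) - 4429/22340 = -20855/(4*(2 - 57/90 + (2/5)*90**2)) - 4429/22340 = -20855/(4*(2 - 57*1/90 + (2/5)*8100)) - 4429*1/22340 = -20855/(4*(2 - 19/30 + 3240)) - 4429/22340 = -20855/(4*97241/30) - 4429/22340 = -20855/4*30/97241 - 4429/22340 = -312825/194482 - 4429/22340 = -3924935639/2172363940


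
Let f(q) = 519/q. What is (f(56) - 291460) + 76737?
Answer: -12023969/56 ≈ -2.1471e+5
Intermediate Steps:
(f(56) - 291460) + 76737 = (519/56 - 291460) + 76737 = -16321241/56 + 76737 = -12023969/56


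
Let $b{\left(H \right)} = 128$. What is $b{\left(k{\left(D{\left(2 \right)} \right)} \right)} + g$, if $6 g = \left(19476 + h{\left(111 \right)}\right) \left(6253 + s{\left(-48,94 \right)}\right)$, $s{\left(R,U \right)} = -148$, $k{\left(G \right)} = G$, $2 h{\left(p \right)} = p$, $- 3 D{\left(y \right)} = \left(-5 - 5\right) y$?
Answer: $\frac{79493717}{4} \approx 1.9873 \cdot 10^{7}$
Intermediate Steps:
$D{\left(y \right)} = \frac{10 y}{3}$ ($D{\left(y \right)} = - \frac{\left(-5 - 5\right) y}{3} = - \frac{\left(-10\right) y}{3} = \frac{10 y}{3}$)
$h{\left(p \right)} = \frac{p}{2}$
$g = \frac{79493205}{4}$ ($g = \frac{\left(19476 + \frac{1}{2} \cdot 111\right) \left(6253 - 148\right)}{6} = \frac{\left(19476 + \frac{111}{2}\right) 6105}{6} = \frac{\frac{39063}{2} \cdot 6105}{6} = \frac{1}{6} \cdot \frac{238479615}{2} = \frac{79493205}{4} \approx 1.9873 \cdot 10^{7}$)
$b{\left(k{\left(D{\left(2 \right)} \right)} \right)} + g = 128 + \frac{79493205}{4} = \frac{79493717}{4}$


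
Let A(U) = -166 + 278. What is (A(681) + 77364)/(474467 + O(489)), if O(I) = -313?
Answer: 38738/237077 ≈ 0.16340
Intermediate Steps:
A(U) = 112
(A(681) + 77364)/(474467 + O(489)) = (112 + 77364)/(474467 - 313) = 77476/474154 = 77476*(1/474154) = 38738/237077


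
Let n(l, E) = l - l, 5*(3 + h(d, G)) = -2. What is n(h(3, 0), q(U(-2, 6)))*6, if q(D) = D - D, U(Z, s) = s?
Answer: 0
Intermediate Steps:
h(d, G) = -17/5 (h(d, G) = -3 + (⅕)*(-2) = -3 - ⅖ = -17/5)
q(D) = 0
n(l, E) = 0
n(h(3, 0), q(U(-2, 6)))*6 = 0*6 = 0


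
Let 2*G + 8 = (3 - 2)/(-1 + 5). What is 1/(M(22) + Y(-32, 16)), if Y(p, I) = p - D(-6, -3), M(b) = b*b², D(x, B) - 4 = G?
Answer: 8/84927 ≈ 9.4199e-5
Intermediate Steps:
G = -31/8 (G = -4 + ((3 - 2)/(-1 + 5))/2 = -4 + (1/4)/2 = -4 + (1*(¼))/2 = -4 + (½)*(¼) = -4 + ⅛ = -31/8 ≈ -3.8750)
D(x, B) = ⅛ (D(x, B) = 4 - 31/8 = ⅛)
M(b) = b³
Y(p, I) = -⅛ + p (Y(p, I) = p - 1*⅛ = p - ⅛ = -⅛ + p)
1/(M(22) + Y(-32, 16)) = 1/(22³ + (-⅛ - 32)) = 1/(10648 - 257/8) = 1/(84927/8) = 8/84927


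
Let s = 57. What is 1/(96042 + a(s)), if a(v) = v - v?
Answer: 1/96042 ≈ 1.0412e-5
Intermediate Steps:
a(v) = 0
1/(96042 + a(s)) = 1/(96042 + 0) = 1/96042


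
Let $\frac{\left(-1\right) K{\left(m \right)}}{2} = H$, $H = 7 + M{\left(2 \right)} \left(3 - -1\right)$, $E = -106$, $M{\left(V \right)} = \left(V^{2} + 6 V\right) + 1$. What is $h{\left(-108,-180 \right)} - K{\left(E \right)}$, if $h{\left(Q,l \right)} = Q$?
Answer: $42$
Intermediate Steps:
$M{\left(V \right)} = 1 + V^{2} + 6 V$
$H = 75$ ($H = 7 + \left(1 + 2^{2} + 6 \cdot 2\right) \left(3 - -1\right) = 7 + \left(1 + 4 + 12\right) \left(3 + 1\right) = 7 + 17 \cdot 4 = 7 + 68 = 75$)
$K{\left(m \right)} = -150$ ($K{\left(m \right)} = \left(-2\right) 75 = -150$)
$h{\left(-108,-180 \right)} - K{\left(E \right)} = -108 - -150 = -108 + 150 = 42$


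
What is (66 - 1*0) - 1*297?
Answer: -231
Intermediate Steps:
(66 - 1*0) - 1*297 = (66 + 0) - 297 = 66 - 297 = -231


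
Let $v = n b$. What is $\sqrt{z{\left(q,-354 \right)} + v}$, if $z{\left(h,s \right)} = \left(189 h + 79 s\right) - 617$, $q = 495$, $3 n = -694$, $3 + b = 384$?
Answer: $9 i \sqrt{286} \approx 152.2 i$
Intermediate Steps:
$b = 381$ ($b = -3 + 384 = 381$)
$n = - \frac{694}{3}$ ($n = \frac{1}{3} \left(-694\right) = - \frac{694}{3} \approx -231.33$)
$z{\left(h,s \right)} = -617 + 79 s + 189 h$ ($z{\left(h,s \right)} = \left(79 s + 189 h\right) - 617 = -617 + 79 s + 189 h$)
$v = -88138$ ($v = \left(- \frac{694}{3}\right) 381 = -88138$)
$\sqrt{z{\left(q,-354 \right)} + v} = \sqrt{\left(-617 + 79 \left(-354\right) + 189 \cdot 495\right) - 88138} = \sqrt{\left(-617 - 27966 + 93555\right) - 88138} = \sqrt{64972 - 88138} = \sqrt{-23166} = 9 i \sqrt{286}$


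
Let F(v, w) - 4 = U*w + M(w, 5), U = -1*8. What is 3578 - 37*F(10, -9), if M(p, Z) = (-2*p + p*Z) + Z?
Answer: 1580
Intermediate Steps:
U = -8
M(p, Z) = Z - 2*p + Z*p (M(p, Z) = (-2*p + Z*p) + Z = Z - 2*p + Z*p)
F(v, w) = 9 - 5*w (F(v, w) = 4 + (-8*w + (5 - 2*w + 5*w)) = 4 + (-8*w + (5 + 3*w)) = 4 + (5 - 5*w) = 9 - 5*w)
3578 - 37*F(10, -9) = 3578 - 37*(9 - 5*(-9)) = 3578 - 37*(9 + 45) = 3578 - 37*54 = 3578 - 1*1998 = 3578 - 1998 = 1580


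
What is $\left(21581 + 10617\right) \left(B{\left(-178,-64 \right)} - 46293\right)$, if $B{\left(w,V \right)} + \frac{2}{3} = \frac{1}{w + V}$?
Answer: $- \frac{541074591295}{363} \approx -1.4906 \cdot 10^{9}$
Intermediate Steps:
$B{\left(w,V \right)} = - \frac{2}{3} + \frac{1}{V + w}$ ($B{\left(w,V \right)} = - \frac{2}{3} + \frac{1}{w + V} = - \frac{2}{3} + \frac{1}{V + w}$)
$\left(21581 + 10617\right) \left(B{\left(-178,-64 \right)} - 46293\right) = \left(21581 + 10617\right) \left(\frac{3 - -128 - -356}{3 \left(-64 - 178\right)} - 46293\right) = 32198 \left(\frac{3 + 128 + 356}{3 \left(-242\right)} - 46293\right) = 32198 \left(\frac{1}{3} \left(- \frac{1}{242}\right) 487 - 46293\right) = 32198 \left(- \frac{487}{726} - 46293\right) = 32198 \left(- \frac{33609205}{726}\right) = - \frac{541074591295}{363}$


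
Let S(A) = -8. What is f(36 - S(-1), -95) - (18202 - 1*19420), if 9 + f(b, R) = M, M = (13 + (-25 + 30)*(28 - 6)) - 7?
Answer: 1325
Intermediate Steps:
M = 116 (M = (13 + 5*22) - 7 = (13 + 110) - 7 = 123 - 7 = 116)
f(b, R) = 107 (f(b, R) = -9 + 116 = 107)
f(36 - S(-1), -95) - (18202 - 1*19420) = 107 - (18202 - 1*19420) = 107 - (18202 - 19420) = 107 - 1*(-1218) = 107 + 1218 = 1325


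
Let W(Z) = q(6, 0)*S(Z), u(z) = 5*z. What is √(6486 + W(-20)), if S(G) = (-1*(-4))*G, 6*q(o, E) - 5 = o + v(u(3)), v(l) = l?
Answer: √55254/3 ≈ 78.354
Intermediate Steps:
q(o, E) = 10/3 + o/6 (q(o, E) = ⅚ + (o + 5*3)/6 = ⅚ + (o + 15)/6 = ⅚ + (15 + o)/6 = ⅚ + (5/2 + o/6) = 10/3 + o/6)
S(G) = 4*G
W(Z) = 52*Z/3 (W(Z) = (10/3 + (⅙)*6)*(4*Z) = (10/3 + 1)*(4*Z) = 13*(4*Z)/3 = 52*Z/3)
√(6486 + W(-20)) = √(6486 + (52/3)*(-20)) = √(6486 - 1040/3) = √(18418/3) = √55254/3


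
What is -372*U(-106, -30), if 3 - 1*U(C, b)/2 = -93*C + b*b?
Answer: 8001720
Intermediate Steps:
U(C, b) = 6 - 2*b² + 186*C (U(C, b) = 6 - 2*(-93*C + b*b) = 6 - 2*(-93*C + b²) = 6 - 2*(b² - 93*C) = 6 + (-2*b² + 186*C) = 6 - 2*b² + 186*C)
-372*U(-106, -30) = -372*(6 - 2*(-30)² + 186*(-106)) = -372*(6 - 2*900 - 19716) = -372*(6 - 1800 - 19716) = -372*(-21510) = 8001720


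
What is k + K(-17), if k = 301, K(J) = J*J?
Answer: 590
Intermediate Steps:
K(J) = J²
k + K(-17) = 301 + (-17)² = 301 + 289 = 590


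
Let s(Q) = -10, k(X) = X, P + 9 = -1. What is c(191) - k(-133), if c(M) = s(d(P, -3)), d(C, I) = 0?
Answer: 123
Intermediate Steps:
P = -10 (P = -9 - 1 = -10)
c(M) = -10
c(191) - k(-133) = -10 - 1*(-133) = -10 + 133 = 123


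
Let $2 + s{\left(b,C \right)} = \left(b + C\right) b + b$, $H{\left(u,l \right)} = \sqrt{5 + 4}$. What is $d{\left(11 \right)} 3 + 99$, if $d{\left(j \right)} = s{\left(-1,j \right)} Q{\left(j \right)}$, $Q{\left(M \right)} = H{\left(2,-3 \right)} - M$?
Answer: $411$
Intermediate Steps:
$H{\left(u,l \right)} = 3$ ($H{\left(u,l \right)} = \sqrt{9} = 3$)
$s{\left(b,C \right)} = -2 + b + b \left(C + b\right)$ ($s{\left(b,C \right)} = -2 + \left(\left(b + C\right) b + b\right) = -2 + \left(\left(C + b\right) b + b\right) = -2 + \left(b \left(C + b\right) + b\right) = -2 + \left(b + b \left(C + b\right)\right) = -2 + b + b \left(C + b\right)$)
$Q{\left(M \right)} = 3 - M$
$d{\left(j \right)} = \left(-2 - j\right) \left(3 - j\right)$ ($d{\left(j \right)} = \left(-2 - 1 + \left(-1\right)^{2} + j \left(-1\right)\right) \left(3 - j\right) = \left(-2 - 1 + 1 - j\right) \left(3 - j\right) = \left(-2 - j\right) \left(3 - j\right)$)
$d{\left(11 \right)} 3 + 99 = \left(-6 + 11^{2} - 11\right) 3 + 99 = \left(-6 + 121 - 11\right) 3 + 99 = 104 \cdot 3 + 99 = 312 + 99 = 411$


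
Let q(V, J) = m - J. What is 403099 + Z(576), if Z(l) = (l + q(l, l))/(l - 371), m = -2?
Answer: 82635293/205 ≈ 4.0310e+5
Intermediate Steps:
q(V, J) = -2 - J
Z(l) = -2/(-371 + l) (Z(l) = (l + (-2 - l))/(l - 371) = -2/(-371 + l))
403099 + Z(576) = 403099 - 2/(-371 + 576) = 403099 - 2/205 = 82635293/205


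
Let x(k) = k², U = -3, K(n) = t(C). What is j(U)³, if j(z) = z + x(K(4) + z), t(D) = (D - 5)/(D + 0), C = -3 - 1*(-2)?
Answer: 216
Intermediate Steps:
C = -1 (C = -3 + 2 = -1)
t(D) = (-5 + D)/D
K(n) = 6 (K(n) = (-5 - 1)/(-1) = -1*(-6) = 6)
j(z) = z + (6 + z)²
j(U)³ = (-3 + (6 - 3)²)³ = (-3 + 3²)³ = (-3 + 9)³ = 6³ = 216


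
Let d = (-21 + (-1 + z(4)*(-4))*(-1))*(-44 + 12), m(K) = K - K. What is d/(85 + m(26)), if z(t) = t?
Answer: 128/85 ≈ 1.5059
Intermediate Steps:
m(K) = 0
d = 128 (d = (-21 + (-1 + 4*(-4))*(-1))*(-44 + 12) = (-21 + (-1 - 16)*(-1))*(-32) = (-21 - 17*(-1))*(-32) = (-21 + 17)*(-32) = -4*(-32) = 128)
d/(85 + m(26)) = 128/(85 + 0) = 128/85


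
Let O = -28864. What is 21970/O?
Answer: -10985/14432 ≈ -0.76116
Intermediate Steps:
21970/O = 21970/(-28864) = 21970*(-1/28864) = -10985/14432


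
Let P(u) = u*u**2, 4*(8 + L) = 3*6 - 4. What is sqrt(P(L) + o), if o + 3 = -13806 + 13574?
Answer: I*sqrt(5218)/4 ≈ 18.059*I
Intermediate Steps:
L = -9/2 (L = -8 + (3*6 - 4)/4 = -8 + (18 - 4)/4 = -8 + (1/4)*14 = -8 + 7/2 = -9/2 ≈ -4.5000)
P(u) = u**3
o = -235 (o = -3 + (-13806 + 13574) = -3 - 232 = -235)
sqrt(P(L) + o) = sqrt((-9/2)**3 - 235) = sqrt(-729/8 - 235) = sqrt(-2609/8) = I*sqrt(5218)/4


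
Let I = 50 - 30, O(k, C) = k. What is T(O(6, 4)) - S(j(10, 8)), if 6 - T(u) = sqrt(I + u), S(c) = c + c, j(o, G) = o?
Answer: -14 - sqrt(26) ≈ -19.099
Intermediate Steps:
I = 20
S(c) = 2*c
T(u) = 6 - sqrt(20 + u)
T(O(6, 4)) - S(j(10, 8)) = (6 - sqrt(20 + 6)) - 2*10 = (6 - sqrt(26)) - 1*20 = (6 - sqrt(26)) - 20 = -14 - sqrt(26)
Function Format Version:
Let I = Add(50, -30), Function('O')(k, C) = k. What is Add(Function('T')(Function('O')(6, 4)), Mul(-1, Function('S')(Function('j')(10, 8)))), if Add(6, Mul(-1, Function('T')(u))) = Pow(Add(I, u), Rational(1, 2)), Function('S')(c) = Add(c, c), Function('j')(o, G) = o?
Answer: Add(-14, Mul(-1, Pow(26, Rational(1, 2)))) ≈ -19.099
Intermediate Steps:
I = 20
Function('S')(c) = Mul(2, c)
Function('T')(u) = Add(6, Mul(-1, Pow(Add(20, u), Rational(1, 2))))
Add(Function('T')(Function('O')(6, 4)), Mul(-1, Function('S')(Function('j')(10, 8)))) = Add(Add(6, Mul(-1, Pow(Add(20, 6), Rational(1, 2)))), Mul(-1, Mul(2, 10))) = Add(Add(6, Mul(-1, Pow(26, Rational(1, 2)))), Mul(-1, 20)) = Add(Add(6, Mul(-1, Pow(26, Rational(1, 2)))), -20) = Add(-14, Mul(-1, Pow(26, Rational(1, 2))))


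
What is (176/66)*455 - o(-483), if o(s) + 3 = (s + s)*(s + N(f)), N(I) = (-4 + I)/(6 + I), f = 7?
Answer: -18140411/39 ≈ -4.6514e+5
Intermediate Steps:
N(I) = (-4 + I)/(6 + I)
o(s) = -3 + 2*s*(3/13 + s) (o(s) = -3 + (s + s)*(s + (-4 + 7)/(6 + 7)) = -3 + (2*s)*(s + 3/13) = -3 + (2*s)*(3/13 + s) = -3 + 2*s*(3/13 + s))
(176/66)*455 - o(-483) = (176/66)*455 - (-3 + 2*(-483)² + (6/13)*(-483)) = (176*(1/66))*455 - (-3 + 2*233289 - 2898/13) = (8/3)*455 - (-3 + 466578 - 2898/13) = 3640/3 - 1*6062577/13 = 3640/3 - 6062577/13 = -18140411/39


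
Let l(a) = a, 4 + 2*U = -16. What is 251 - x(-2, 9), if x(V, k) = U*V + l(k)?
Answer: 222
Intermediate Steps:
U = -10 (U = -2 + (½)*(-16) = -2 - 8 = -10)
x(V, k) = k - 10*V (x(V, k) = -10*V + k = k - 10*V)
251 - x(-2, 9) = 251 - (9 - 10*(-2)) = 251 - (9 + 20) = 251 - 1*29 = 251 - 29 = 222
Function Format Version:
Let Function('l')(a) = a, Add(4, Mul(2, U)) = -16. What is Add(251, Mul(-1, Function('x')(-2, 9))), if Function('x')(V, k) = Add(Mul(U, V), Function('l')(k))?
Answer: 222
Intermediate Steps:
U = -10 (U = Add(-2, Mul(Rational(1, 2), -16)) = Add(-2, -8) = -10)
Function('x')(V, k) = Add(k, Mul(-10, V)) (Function('x')(V, k) = Add(Mul(-10, V), k) = Add(k, Mul(-10, V)))
Add(251, Mul(-1, Function('x')(-2, 9))) = Add(251, Mul(-1, Add(9, Mul(-10, -2)))) = Add(251, Mul(-1, Add(9, 20))) = Add(251, Mul(-1, 29)) = Add(251, -29) = 222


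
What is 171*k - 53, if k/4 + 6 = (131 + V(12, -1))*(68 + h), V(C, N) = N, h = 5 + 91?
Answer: 14578723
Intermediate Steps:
h = 96
k = 85256 (k = -24 + 4*((131 - 1)*(68 + 96)) = -24 + 4*(130*164) = -24 + 4*21320 = -24 + 85280 = 85256)
171*k - 53 = 171*85256 - 53 = 14578776 - 53 = 14578723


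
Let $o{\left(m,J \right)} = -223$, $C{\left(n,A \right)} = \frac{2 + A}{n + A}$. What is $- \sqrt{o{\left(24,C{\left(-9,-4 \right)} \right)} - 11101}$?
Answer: $- 2 i \sqrt{2831} \approx - 106.41 i$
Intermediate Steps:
$C{\left(n,A \right)} = \frac{2 + A}{A + n}$
$- \sqrt{o{\left(24,C{\left(-9,-4 \right)} \right)} - 11101} = - \sqrt{-223 - 11101} = - \sqrt{-11324} = - 2 i \sqrt{2831}$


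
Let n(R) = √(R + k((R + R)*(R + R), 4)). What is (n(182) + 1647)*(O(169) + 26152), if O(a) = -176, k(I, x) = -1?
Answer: 42782472 + 25976*√181 ≈ 4.3132e+7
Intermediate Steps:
n(R) = √(-1 + R) (n(R) = √(R - 1) = √(-1 + R))
(n(182) + 1647)*(O(169) + 26152) = (√(-1 + 182) + 1647)*(-176 + 26152) = (√181 + 1647)*25976 = (1647 + √181)*25976 = 42782472 + 25976*√181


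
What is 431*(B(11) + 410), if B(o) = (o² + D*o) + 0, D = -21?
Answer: 129300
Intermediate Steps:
B(o) = o² - 21*o (B(o) = (o² - 21*o) + 0 = o² - 21*o)
431*(B(11) + 410) = 431*(11*(-21 + 11) + 410) = 431*(11*(-10) + 410) = 431*(-110 + 410) = 431*300 = 129300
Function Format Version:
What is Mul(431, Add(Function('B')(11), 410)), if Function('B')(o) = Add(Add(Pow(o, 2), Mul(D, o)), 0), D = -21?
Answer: 129300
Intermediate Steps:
Function('B')(o) = Add(Pow(o, 2), Mul(-21, o)) (Function('B')(o) = Add(Add(Pow(o, 2), Mul(-21, o)), 0) = Add(Pow(o, 2), Mul(-21, o)))
Mul(431, Add(Function('B')(11), 410)) = Mul(431, Add(Mul(11, Add(-21, 11)), 410)) = Mul(431, Add(Mul(11, -10), 410)) = Mul(431, Add(-110, 410)) = Mul(431, 300) = 129300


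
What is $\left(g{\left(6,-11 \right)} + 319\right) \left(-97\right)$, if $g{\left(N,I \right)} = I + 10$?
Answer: $-30846$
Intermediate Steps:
$g{\left(N,I \right)} = 10 + I$
$\left(g{\left(6,-11 \right)} + 319\right) \left(-97\right) = \left(\left(10 - 11\right) + 319\right) \left(-97\right) = \left(-1 + 319\right) \left(-97\right) = 318 \left(-97\right) = -30846$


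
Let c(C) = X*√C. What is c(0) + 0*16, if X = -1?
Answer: 0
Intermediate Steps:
c(C) = -√C
c(0) + 0*16 = -√0 + 0*16 = -1*0 + 0 = 0 + 0 = 0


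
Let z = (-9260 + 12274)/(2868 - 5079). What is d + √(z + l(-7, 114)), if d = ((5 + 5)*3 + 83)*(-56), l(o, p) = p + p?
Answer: -6328 + √9156354/201 ≈ -6312.9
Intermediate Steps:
l(o, p) = 2*p
z = -274/201 (z = 3014/(-2211) = 3014*(-1/2211) = -274/201 ≈ -1.3632)
d = -6328 (d = (10*3 + 83)*(-56) = (30 + 83)*(-56) = 113*(-56) = -6328)
d + √(z + l(-7, 114)) = -6328 + √(-274/201 + 2*114) = -6328 + √(-274/201 + 228) = -6328 + √(45554/201) = -6328 + √9156354/201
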